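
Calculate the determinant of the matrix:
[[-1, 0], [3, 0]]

For a 2×2 matrix [[a, b], [c, d]], det = ad - bc
det = (-1)(0) - (0)(3) = 0 - 0 = 0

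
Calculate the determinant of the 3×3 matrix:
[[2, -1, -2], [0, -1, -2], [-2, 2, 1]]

Expansion along first row:
det = 2·det([[-1,-2],[2,1]]) - -1·det([[0,-2],[-2,1]]) + -2·det([[0,-1],[-2,2]])
    = 2·(-1·1 - -2·2) - -1·(0·1 - -2·-2) + -2·(0·2 - -1·-2)
    = 2·3 - -1·-4 + -2·-2
    = 6 + -4 + 4 = 6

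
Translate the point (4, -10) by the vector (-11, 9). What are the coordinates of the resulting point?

Translation by (-11, 9) (homogeneous matrix [[1, 0, -11], [0, 1, 9], [0, 0, 1]]):
x' = 4 + -11 = -7
y' = -10 + 9 = -1
Result: (-7, -1)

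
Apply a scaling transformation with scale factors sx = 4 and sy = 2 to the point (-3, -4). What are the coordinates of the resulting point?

Scaling matrix:
[[4, 0], [0, 2]]
Result: (-3 × 4, -4 × 2) = (-12, -8)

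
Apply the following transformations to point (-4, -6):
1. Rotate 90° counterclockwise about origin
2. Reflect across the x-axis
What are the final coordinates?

Step 1: Rotate 90° → (6, -4)
Step 2: Reflect across x-axis → (6, 4)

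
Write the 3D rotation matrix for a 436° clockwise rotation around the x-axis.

Rotation matrix for clockwise 436° around x-axis:
A clockwise rotation by 436° is a counterclockwise rotation by -436°.
cos(-436°) = 0.2419, sin(-436°) = -0.9703
Result: [[1, 0, 0], [0, 0.2419, 0.9703], [0, -0.9703, 0.2419]]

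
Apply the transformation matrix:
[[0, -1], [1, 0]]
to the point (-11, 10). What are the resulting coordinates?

Matrix multiplication:
[[0, -1], [1, 0]] × [-11, 10]ᵀ
= [(0)(-11) + (-1)(10), (1)(-11) + (0)(10)]ᵀ
= [-10, -11]ᵀ
Result: (-10, -11)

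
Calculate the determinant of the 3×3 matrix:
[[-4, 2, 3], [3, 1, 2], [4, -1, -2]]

Expansion along first row:
det = -4·det([[1,2],[-1,-2]]) - 2·det([[3,2],[4,-2]]) + 3·det([[3,1],[4,-1]])
    = -4·(1·-2 - 2·-1) - 2·(3·-2 - 2·4) + 3·(3·-1 - 1·4)
    = -4·0 - 2·-14 + 3·-7
    = 0 + 28 + -21 = 7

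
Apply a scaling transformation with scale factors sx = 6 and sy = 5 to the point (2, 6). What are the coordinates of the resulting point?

Scaling matrix:
[[6, 0], [0, 5]]
Result: (2 × 6, 6 × 5) = (12, 30)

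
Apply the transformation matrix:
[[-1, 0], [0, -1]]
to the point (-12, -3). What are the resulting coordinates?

Matrix multiplication:
[[-1, 0], [0, -1]] × [-12, -3]ᵀ
= [(-1)(-12) + (0)(-3), (0)(-12) + (-1)(-3)]ᵀ
= [12, 3]ᵀ
Result: (12, 3)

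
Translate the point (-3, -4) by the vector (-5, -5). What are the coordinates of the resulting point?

Translation by (-5, -5) (homogeneous matrix [[1, 0, -5], [0, 1, -5], [0, 0, 1]]):
x' = -3 + -5 = -8
y' = -4 + -5 = -9
Result: (-8, -9)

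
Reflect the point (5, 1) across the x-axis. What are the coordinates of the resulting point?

Reflection across x-axis: (5, 1) → (5, -1)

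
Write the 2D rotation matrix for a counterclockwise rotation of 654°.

Rotation matrix formula: [[cos θ, -sin θ], [sin θ, cos θ]]
For θ = 654°:
cos(654°) = 0.4067
sin(654°) = -0.9135
Result: [[0.4067, 0.9135], [-0.9135, 0.4067]]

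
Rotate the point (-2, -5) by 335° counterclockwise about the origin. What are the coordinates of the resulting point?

Rotation matrix for 335°: [[cos 335°, -sin 335°], [sin 335°, cos 335°]] ≈ [[0.906308, 0.422618], [-0.422618, 0.906308]]
[[0.906308, 0.422618], [-0.422618, 0.906308]] × [-2, -5]ᵀ ≈ [-3.9257, -3.6863]ᵀ
Result: (-3.9257, -3.6863)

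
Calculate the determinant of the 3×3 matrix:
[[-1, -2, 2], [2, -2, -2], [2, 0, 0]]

Expansion along first row:
det = -1·det([[-2,-2],[0,0]]) - -2·det([[2,-2],[2,0]]) + 2·det([[2,-2],[2,0]])
    = -1·(-2·0 - -2·0) - -2·(2·0 - -2·2) + 2·(2·0 - -2·2)
    = -1·0 - -2·4 + 2·4
    = 0 + 8 + 8 = 16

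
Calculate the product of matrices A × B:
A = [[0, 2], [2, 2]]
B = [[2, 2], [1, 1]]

Matrix multiplication:
C[0][0] = 0×2 + 2×1 = 2
C[0][1] = 0×2 + 2×1 = 2
C[1][0] = 2×2 + 2×1 = 6
C[1][1] = 2×2 + 2×1 = 6
Result: [[2, 2], [6, 6]]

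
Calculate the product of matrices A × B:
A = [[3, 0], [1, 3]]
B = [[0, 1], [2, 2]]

Matrix multiplication:
C[0][0] = 3×0 + 0×2 = 0
C[0][1] = 3×1 + 0×2 = 3
C[1][0] = 1×0 + 3×2 = 6
C[1][1] = 1×1 + 3×2 = 7
Result: [[0, 3], [6, 7]]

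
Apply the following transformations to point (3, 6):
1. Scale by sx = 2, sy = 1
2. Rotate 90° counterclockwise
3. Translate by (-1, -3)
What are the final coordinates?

Step 1: Scale → (6, 6)
Step 2: Rotate 90° → (-6, 6)
Step 3: Translate → (-7, 3)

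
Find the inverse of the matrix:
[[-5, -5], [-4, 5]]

For [[a,b],[c,d]], inverse = (1/det)·[[d,-b],[-c,a]]
det = (-5)(5) - (-5)(-4) = -25 - 20 = -45
Inverse = (1/-45)·[[5, 5], [4, -5]]
= [[-1/9, -1/9], [-4/45, 1/9]]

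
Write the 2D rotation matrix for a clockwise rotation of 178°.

Rotation matrix formula: [[cos θ, -sin θ], [sin θ, cos θ]]
A clockwise rotation by 178° is equivalent to a counterclockwise rotation by -178°.
For θ = -178°:
cos(-178°) = -0.9994
sin(-178°) = -0.0349
Result: [[-0.9994, 0.0349], [-0.0349, -0.9994]]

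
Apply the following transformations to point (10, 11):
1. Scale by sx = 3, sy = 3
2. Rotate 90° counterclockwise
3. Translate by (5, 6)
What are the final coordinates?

Step 1: Scale → (30, 33)
Step 2: Rotate 90° → (-33, 30)
Step 3: Translate → (-28, 36)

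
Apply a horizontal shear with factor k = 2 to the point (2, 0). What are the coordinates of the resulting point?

Shear matrix for horizontal shear with factor k = 2:
[[1, 2], [0, 1]]
Result: (2, 0) → (2, 0)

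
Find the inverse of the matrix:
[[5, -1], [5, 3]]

For [[a,b],[c,d]], inverse = (1/det)·[[d,-b],[-c,a]]
det = (5)(3) - (-1)(5) = 15 - -5 = 20
Inverse = (1/20)·[[3, 1], [-5, 5]]
= [[3/20, 1/20], [-1/4, 1/4]]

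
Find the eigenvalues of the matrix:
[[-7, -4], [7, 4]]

Characteristic equation: det(A - λI) = 0
λ² - (trace)λ + (det) = 0
trace = -7 + 4 = -3, det = (-7)(4) - (-4)(7) = 0
λ² - (-3)λ + (0) = 0
λ = (-3 ± √((-3)² - 4·(0))) / 2 = (-3 ± √9) / 2
Solving: λ = -3, 0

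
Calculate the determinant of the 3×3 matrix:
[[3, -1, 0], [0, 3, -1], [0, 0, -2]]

Expansion along first row:
det = 3·det([[3,-1],[0,-2]]) - -1·det([[0,-1],[0,-2]]) + 0·det([[0,3],[0,0]])
    = 3·(3·-2 - -1·0) - -1·(0·-2 - -1·0) + 0·(0·0 - 3·0)
    = 3·-6 - -1·0 + 0·0
    = -18 + 0 + 0 = -18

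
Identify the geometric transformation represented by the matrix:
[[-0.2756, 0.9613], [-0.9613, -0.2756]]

This matrix represents: rotation by 254° counterclockwise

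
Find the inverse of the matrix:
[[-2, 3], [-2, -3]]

For [[a,b],[c,d]], inverse = (1/det)·[[d,-b],[-c,a]]
det = (-2)(-3) - (3)(-2) = 6 - -6 = 12
Inverse = (1/12)·[[-3, -3], [2, -2]]
= [[-1/4, -1/4], [1/6, -1/6]]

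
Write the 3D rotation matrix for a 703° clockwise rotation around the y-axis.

Rotation matrix for clockwise 703° around y-axis:
A clockwise rotation by 703° is a counterclockwise rotation by -703°.
cos(-703°) = 0.9563, sin(-703°) = 0.2924
Result: [[0.9563, 0, 0.2924], [0, 1, 0], [-0.2924, 0, 0.9563]]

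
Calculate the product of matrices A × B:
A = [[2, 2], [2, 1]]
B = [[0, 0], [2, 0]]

Matrix multiplication:
C[0][0] = 2×0 + 2×2 = 4
C[0][1] = 2×0 + 2×0 = 0
C[1][0] = 2×0 + 1×2 = 2
C[1][1] = 2×0 + 1×0 = 0
Result: [[4, 0], [2, 0]]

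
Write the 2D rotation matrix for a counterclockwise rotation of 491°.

Rotation matrix formula: [[cos θ, -sin θ], [sin θ, cos θ]]
For θ = 491°:
cos(491°) = -0.6561
sin(491°) = 0.7547
Result: [[-0.6561, -0.7547], [0.7547, -0.6561]]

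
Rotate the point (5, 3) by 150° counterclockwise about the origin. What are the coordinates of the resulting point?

Rotation matrix for 150°: [[cos 150°, -sin 150°], [sin 150°, cos 150°]] ≈ [[-0.866025, -0.500000], [0.500000, -0.866025]]
[[-0.866025, -0.500000], [0.500000, -0.866025]] × [5, 3]ᵀ ≈ [-5.8301, -0.0981]ᵀ
Result: (-5.8301, -0.0981)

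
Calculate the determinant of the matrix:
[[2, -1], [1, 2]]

For a 2×2 matrix [[a, b], [c, d]], det = ad - bc
det = (2)(2) - (-1)(1) = 4 - -1 = 5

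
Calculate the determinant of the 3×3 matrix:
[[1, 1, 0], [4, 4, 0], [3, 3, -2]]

Expansion along first row:
det = 1·det([[4,0],[3,-2]]) - 1·det([[4,0],[3,-2]]) + 0·det([[4,4],[3,3]])
    = 1·(4·-2 - 0·3) - 1·(4·-2 - 0·3) + 0·(4·3 - 4·3)
    = 1·-8 - 1·-8 + 0·0
    = -8 + 8 + 0 = 0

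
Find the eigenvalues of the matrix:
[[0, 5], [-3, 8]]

Characteristic equation: det(A - λI) = 0
λ² - (trace)λ + (det) = 0
trace = 0 + 8 = 8, det = (0)(8) - (5)(-3) = 15
λ² - (8)λ + (15) = 0
λ = (8 ± √((8)² - 4·(15))) / 2 = (8 ± √4) / 2
Solving: λ = 3, 5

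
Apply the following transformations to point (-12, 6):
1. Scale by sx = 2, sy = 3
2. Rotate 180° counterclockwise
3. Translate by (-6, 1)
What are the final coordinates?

Step 1: Scale → (-24, 18)
Step 2: Rotate 180° → (24, -18)
Step 3: Translate → (18, -17)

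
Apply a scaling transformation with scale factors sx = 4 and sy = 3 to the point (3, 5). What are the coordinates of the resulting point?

Scaling matrix:
[[4, 0], [0, 3]]
Result: (3 × 4, 5 × 3) = (12, 15)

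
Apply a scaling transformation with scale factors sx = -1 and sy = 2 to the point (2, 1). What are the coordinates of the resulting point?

Scaling matrix:
[[-1, 0], [0, 2]]
Result: (2 × -1, 1 × 2) = (-2, 2)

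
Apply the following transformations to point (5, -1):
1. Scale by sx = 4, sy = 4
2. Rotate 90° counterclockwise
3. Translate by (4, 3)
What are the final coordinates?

Step 1: Scale → (20, -4)
Step 2: Rotate 90° → (4, 20)
Step 3: Translate → (8, 23)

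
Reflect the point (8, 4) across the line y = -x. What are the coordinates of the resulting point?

Reflection across line y = -x: (8, 4) → (-4, -8)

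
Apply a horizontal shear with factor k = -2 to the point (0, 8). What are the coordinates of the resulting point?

Shear matrix for horizontal shear with factor k = -2:
[[1, -2], [0, 1]]
Result: (0, 8) → (-16, 8)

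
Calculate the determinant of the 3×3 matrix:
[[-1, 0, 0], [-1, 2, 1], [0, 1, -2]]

Expansion along first row:
det = -1·det([[2,1],[1,-2]]) - 0·det([[-1,1],[0,-2]]) + 0·det([[-1,2],[0,1]])
    = -1·(2·-2 - 1·1) - 0·(-1·-2 - 1·0) + 0·(-1·1 - 2·0)
    = -1·-5 - 0·2 + 0·-1
    = 5 + 0 + 0 = 5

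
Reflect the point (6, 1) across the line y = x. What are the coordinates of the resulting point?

Reflection across line y = x: (6, 1) → (1, 6)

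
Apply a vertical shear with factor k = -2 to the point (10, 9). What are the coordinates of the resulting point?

Shear matrix for vertical shear with factor k = -2:
[[1, 0], [-2, 1]]
Result: (10, 9) → (10, -11)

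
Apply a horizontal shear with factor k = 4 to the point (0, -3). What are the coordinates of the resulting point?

Shear matrix for horizontal shear with factor k = 4:
[[1, 4], [0, 1]]
Result: (0, -3) → (-12, -3)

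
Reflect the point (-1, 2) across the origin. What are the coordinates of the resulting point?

Reflection across origin: (-1, 2) → (1, -2)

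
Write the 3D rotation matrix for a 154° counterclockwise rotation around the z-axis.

Rotation matrix for counterclockwise 154° around z-axis:
cos(154°) = -0.8988, sin(154°) = 0.4384
Result: [[-0.8988, -0.4384, 0], [0.4384, -0.8988, 0], [0, 0, 1]]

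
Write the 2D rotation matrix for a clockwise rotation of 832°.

Rotation matrix formula: [[cos θ, -sin θ], [sin θ, cos θ]]
A clockwise rotation by 832° is equivalent to a counterclockwise rotation by -832°.
For θ = -832°:
cos(-832°) = -0.3746
sin(-832°) = -0.9272
Result: [[-0.3746, 0.9272], [-0.9272, -0.3746]]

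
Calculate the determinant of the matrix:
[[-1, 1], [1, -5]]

For a 2×2 matrix [[a, b], [c, d]], det = ad - bc
det = (-1)(-5) - (1)(1) = 5 - 1 = 4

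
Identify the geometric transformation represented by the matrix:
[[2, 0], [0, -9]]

This matrix represents: non-uniform scaling by sx = 2, sy = -9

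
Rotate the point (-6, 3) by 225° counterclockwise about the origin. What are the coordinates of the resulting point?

Rotation matrix for 225°: [[cos 225°, -sin 225°], [sin 225°, cos 225°]] ≈ [[-0.707107, 0.707107], [-0.707107, -0.707107]]
[[-0.707107, 0.707107], [-0.707107, -0.707107]] × [-6, 3]ᵀ ≈ [6.3640, 2.1213]ᵀ
Result: (6.3640, 2.1213)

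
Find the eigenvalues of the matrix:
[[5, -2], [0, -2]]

Characteristic equation: det(A - λI) = 0
λ² - (trace)λ + (det) = 0
trace = 5 + -2 = 3, det = (5)(-2) - (-2)(0) = -10
λ² - (3)λ + (-10) = 0
λ = (3 ± √((3)² - 4·(-10))) / 2 = (3 ± √49) / 2
Solving: λ = -2, 5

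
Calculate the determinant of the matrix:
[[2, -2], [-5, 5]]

For a 2×2 matrix [[a, b], [c, d]], det = ad - bc
det = (2)(5) - (-2)(-5) = 10 - 10 = 0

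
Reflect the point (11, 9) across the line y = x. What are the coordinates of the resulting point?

Reflection across line y = x: (11, 9) → (9, 11)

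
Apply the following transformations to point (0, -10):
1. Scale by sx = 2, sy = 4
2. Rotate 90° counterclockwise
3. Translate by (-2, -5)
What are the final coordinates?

Step 1: Scale → (0, -40)
Step 2: Rotate 90° → (40, 0)
Step 3: Translate → (38, -5)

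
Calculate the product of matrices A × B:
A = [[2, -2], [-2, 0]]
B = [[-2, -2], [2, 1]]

Matrix multiplication:
C[0][0] = 2×-2 + -2×2 = -8
C[0][1] = 2×-2 + -2×1 = -6
C[1][0] = -2×-2 + 0×2 = 4
C[1][1] = -2×-2 + 0×1 = 4
Result: [[-8, -6], [4, 4]]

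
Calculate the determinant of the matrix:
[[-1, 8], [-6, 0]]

For a 2×2 matrix [[a, b], [c, d]], det = ad - bc
det = (-1)(0) - (8)(-6) = 0 - -48 = 48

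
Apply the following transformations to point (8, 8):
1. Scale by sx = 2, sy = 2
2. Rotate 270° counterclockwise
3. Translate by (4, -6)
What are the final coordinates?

Step 1: Scale → (16, 16)
Step 2: Rotate 270° → (16, -16)
Step 3: Translate → (20, -22)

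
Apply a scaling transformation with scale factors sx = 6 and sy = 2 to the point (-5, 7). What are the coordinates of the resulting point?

Scaling matrix:
[[6, 0], [0, 2]]
Result: (-5 × 6, 7 × 2) = (-30, 14)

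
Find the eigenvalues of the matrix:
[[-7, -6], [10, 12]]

Characteristic equation: det(A - λI) = 0
λ² - (trace)λ + (det) = 0
trace = -7 + 12 = 5, det = (-7)(12) - (-6)(10) = -24
λ² - (5)λ + (-24) = 0
λ = (5 ± √((5)² - 4·(-24))) / 2 = (5 ± √121) / 2
Solving: λ = -3, 8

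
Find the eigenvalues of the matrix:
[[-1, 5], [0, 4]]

Characteristic equation: det(A - λI) = 0
λ² - (trace)λ + (det) = 0
trace = -1 + 4 = 3, det = (-1)(4) - (5)(0) = -4
λ² - (3)λ + (-4) = 0
λ = (3 ± √((3)² - 4·(-4))) / 2 = (3 ± √25) / 2
Solving: λ = -1, 4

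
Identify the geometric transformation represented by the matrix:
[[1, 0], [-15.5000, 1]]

This matrix represents: vertical shear with factor -15.5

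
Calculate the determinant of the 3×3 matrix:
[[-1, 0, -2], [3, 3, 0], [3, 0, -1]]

Expansion along first row:
det = -1·det([[3,0],[0,-1]]) - 0·det([[3,0],[3,-1]]) + -2·det([[3,3],[3,0]])
    = -1·(3·-1 - 0·0) - 0·(3·-1 - 0·3) + -2·(3·0 - 3·3)
    = -1·-3 - 0·-3 + -2·-9
    = 3 + 0 + 18 = 21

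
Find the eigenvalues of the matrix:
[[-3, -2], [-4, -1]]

Characteristic equation: det(A - λI) = 0
λ² - (trace)λ + (det) = 0
trace = -3 + -1 = -4, det = (-3)(-1) - (-2)(-4) = -5
λ² - (-4)λ + (-5) = 0
λ = (-4 ± √((-4)² - 4·(-5))) / 2 = (-4 ± √36) / 2
Solving: λ = -5, 1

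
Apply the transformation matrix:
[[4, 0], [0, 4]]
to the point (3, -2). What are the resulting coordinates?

Matrix multiplication:
[[4, 0], [0, 4]] × [3, -2]ᵀ
= [(4)(3) + (0)(-2), (0)(3) + (4)(-2)]ᵀ
= [12, -8]ᵀ
Result: (12, -8)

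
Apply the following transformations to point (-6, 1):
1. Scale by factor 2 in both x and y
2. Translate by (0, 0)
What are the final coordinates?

Step 1: Scale (-6, 1) by 2 → (-12, 2)
Step 2: Translate by (0, 0) → (-12, 2)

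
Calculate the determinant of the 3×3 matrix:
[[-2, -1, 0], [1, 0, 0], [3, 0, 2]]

Expansion along first row:
det = -2·det([[0,0],[0,2]]) - -1·det([[1,0],[3,2]]) + 0·det([[1,0],[3,0]])
    = -2·(0·2 - 0·0) - -1·(1·2 - 0·3) + 0·(1·0 - 0·3)
    = -2·0 - -1·2 + 0·0
    = 0 + 2 + 0 = 2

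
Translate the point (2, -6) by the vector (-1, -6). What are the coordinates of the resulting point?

Translation by (-1, -6) (homogeneous matrix [[1, 0, -1], [0, 1, -6], [0, 0, 1]]):
x' = 2 + -1 = 1
y' = -6 + -6 = -12
Result: (1, -12)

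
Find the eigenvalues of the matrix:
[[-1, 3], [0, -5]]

Characteristic equation: det(A - λI) = 0
λ² - (trace)λ + (det) = 0
trace = -1 + -5 = -6, det = (-1)(-5) - (3)(0) = 5
λ² - (-6)λ + (5) = 0
λ = (-6 ± √((-6)² - 4·(5))) / 2 = (-6 ± √16) / 2
Solving: λ = -5, -1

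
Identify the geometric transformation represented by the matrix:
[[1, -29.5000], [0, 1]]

This matrix represents: horizontal shear with factor -29.5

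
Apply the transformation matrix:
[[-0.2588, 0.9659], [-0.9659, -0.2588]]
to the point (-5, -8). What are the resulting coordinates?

Matrix multiplication:
[[-0.2588, 0.9659], [-0.9659, -0.2588]] × [-5, -8]ᵀ
= [(-0.2588)(-5) + (0.9659)(-8), (-0.9659)(-5) + (-0.2588)(-8)]ᵀ
= [-6.4332, 6.8999]ᵀ
Result: (-6.4332, 6.8999)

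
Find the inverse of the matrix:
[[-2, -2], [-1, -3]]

For [[a,b],[c,d]], inverse = (1/det)·[[d,-b],[-c,a]]
det = (-2)(-3) - (-2)(-1) = 6 - 2 = 4
Inverse = (1/4)·[[-3, 2], [1, -2]]
= [[-3/4, 1/2], [1/4, -1/2]]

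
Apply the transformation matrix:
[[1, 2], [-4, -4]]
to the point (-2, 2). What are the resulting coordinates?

Matrix multiplication:
[[1, 2], [-4, -4]] × [-2, 2]ᵀ
= [(1)(-2) + (2)(2), (-4)(-2) + (-4)(2)]ᵀ
= [2, 0]ᵀ
Result: (2, 0)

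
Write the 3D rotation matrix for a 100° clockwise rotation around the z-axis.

Rotation matrix for clockwise 100° around z-axis:
A clockwise rotation by 100° is a counterclockwise rotation by -100°.
cos(-100°) = -0.1736, sin(-100°) = -0.9848
Result: [[-0.1736, 0.9848, 0], [-0.9848, -0.1736, 0], [0, 0, 1]]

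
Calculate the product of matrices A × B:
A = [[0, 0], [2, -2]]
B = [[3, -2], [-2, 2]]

Matrix multiplication:
C[0][0] = 0×3 + 0×-2 = 0
C[0][1] = 0×-2 + 0×2 = 0
C[1][0] = 2×3 + -2×-2 = 10
C[1][1] = 2×-2 + -2×2 = -8
Result: [[0, 0], [10, -8]]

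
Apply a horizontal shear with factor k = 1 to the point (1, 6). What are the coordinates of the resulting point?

Shear matrix for horizontal shear with factor k = 1:
[[1, 1], [0, 1]]
Result: (1, 6) → (7, 6)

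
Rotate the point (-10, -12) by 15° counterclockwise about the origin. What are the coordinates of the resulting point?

Rotation matrix for 15°: [[cos 15°, -sin 15°], [sin 15°, cos 15°]] ≈ [[0.965926, -0.258819], [0.258819, 0.965926]]
[[0.965926, -0.258819], [0.258819, 0.965926]] × [-10, -12]ᵀ ≈ [-6.5534, -14.1793]ᵀ
Result: (-6.5534, -14.1793)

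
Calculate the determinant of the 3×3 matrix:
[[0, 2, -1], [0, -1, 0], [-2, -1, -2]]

Expansion along first row:
det = 0·det([[-1,0],[-1,-2]]) - 2·det([[0,0],[-2,-2]]) + -1·det([[0,-1],[-2,-1]])
    = 0·(-1·-2 - 0·-1) - 2·(0·-2 - 0·-2) + -1·(0·-1 - -1·-2)
    = 0·2 - 2·0 + -1·-2
    = 0 + 0 + 2 = 2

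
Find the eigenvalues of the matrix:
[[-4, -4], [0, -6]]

Characteristic equation: det(A - λI) = 0
λ² - (trace)λ + (det) = 0
trace = -4 + -6 = -10, det = (-4)(-6) - (-4)(0) = 24
λ² - (-10)λ + (24) = 0
λ = (-10 ± √((-10)² - 4·(24))) / 2 = (-10 ± √4) / 2
Solving: λ = -6, -4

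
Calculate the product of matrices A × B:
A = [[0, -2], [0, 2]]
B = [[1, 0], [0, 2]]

Matrix multiplication:
C[0][0] = 0×1 + -2×0 = 0
C[0][1] = 0×0 + -2×2 = -4
C[1][0] = 0×1 + 2×0 = 0
C[1][1] = 0×0 + 2×2 = 4
Result: [[0, -4], [0, 4]]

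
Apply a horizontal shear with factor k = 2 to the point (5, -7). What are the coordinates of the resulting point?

Shear matrix for horizontal shear with factor k = 2:
[[1, 2], [0, 1]]
Result: (5, -7) → (-9, -7)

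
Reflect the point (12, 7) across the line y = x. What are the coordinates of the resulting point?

Reflection across line y = x: (12, 7) → (7, 12)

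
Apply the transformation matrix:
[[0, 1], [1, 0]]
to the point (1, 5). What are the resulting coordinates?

Matrix multiplication:
[[0, 1], [1, 0]] × [1, 5]ᵀ
= [(0)(1) + (1)(5), (1)(1) + (0)(5)]ᵀ
= [5, 1]ᵀ
Result: (5, 1)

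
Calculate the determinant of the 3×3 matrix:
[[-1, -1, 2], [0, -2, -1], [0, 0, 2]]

Expansion along first row:
det = -1·det([[-2,-1],[0,2]]) - -1·det([[0,-1],[0,2]]) + 2·det([[0,-2],[0,0]])
    = -1·(-2·2 - -1·0) - -1·(0·2 - -1·0) + 2·(0·0 - -2·0)
    = -1·-4 - -1·0 + 2·0
    = 4 + 0 + 0 = 4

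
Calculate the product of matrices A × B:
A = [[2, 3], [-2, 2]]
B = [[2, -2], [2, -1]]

Matrix multiplication:
C[0][0] = 2×2 + 3×2 = 10
C[0][1] = 2×-2 + 3×-1 = -7
C[1][0] = -2×2 + 2×2 = 0
C[1][1] = -2×-2 + 2×-1 = 2
Result: [[10, -7], [0, 2]]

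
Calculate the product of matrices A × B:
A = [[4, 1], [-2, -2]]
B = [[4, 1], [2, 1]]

Matrix multiplication:
C[0][0] = 4×4 + 1×2 = 18
C[0][1] = 4×1 + 1×1 = 5
C[1][0] = -2×4 + -2×2 = -12
C[1][1] = -2×1 + -2×1 = -4
Result: [[18, 5], [-12, -4]]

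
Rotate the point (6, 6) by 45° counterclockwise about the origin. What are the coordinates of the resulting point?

Rotation matrix for 45°: [[cos 45°, -sin 45°], [sin 45°, cos 45°]] ≈ [[0.707107, -0.707107], [0.707107, 0.707107]]
[[0.707107, -0.707107], [0.707107, 0.707107]] × [6, 6]ᵀ ≈ [0, 8.4853]ᵀ
Result: (0, 8.4853)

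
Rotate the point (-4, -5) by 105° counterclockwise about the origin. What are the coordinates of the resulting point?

Rotation matrix for 105°: [[cos 105°, -sin 105°], [sin 105°, cos 105°]] ≈ [[-0.258819, -0.965926], [0.965926, -0.258819]]
[[-0.258819, -0.965926], [0.965926, -0.258819]] × [-4, -5]ᵀ ≈ [5.8649, -2.5696]ᵀ
Result: (5.8649, -2.5696)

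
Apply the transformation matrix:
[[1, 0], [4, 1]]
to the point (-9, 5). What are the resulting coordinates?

Matrix multiplication:
[[1, 0], [4, 1]] × [-9, 5]ᵀ
= [(1)(-9) + (0)(5), (4)(-9) + (1)(5)]ᵀ
= [-9, -31]ᵀ
Result: (-9, -31)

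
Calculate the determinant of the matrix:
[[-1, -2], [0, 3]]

For a 2×2 matrix [[a, b], [c, d]], det = ad - bc
det = (-1)(3) - (-2)(0) = -3 - 0 = -3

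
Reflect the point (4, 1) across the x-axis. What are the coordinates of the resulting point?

Reflection across x-axis: (4, 1) → (4, -1)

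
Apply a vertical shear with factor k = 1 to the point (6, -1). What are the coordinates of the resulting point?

Shear matrix for vertical shear with factor k = 1:
[[1, 0], [1, 1]]
Result: (6, -1) → (6, 5)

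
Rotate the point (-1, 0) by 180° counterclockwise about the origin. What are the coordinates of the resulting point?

Rotation matrix for 180°: [[cos 180°, -sin 180°], [sin 180°, cos 180°]] = [[-1, 0], [0, -1]]
[[-1, 0], [0, -1]] × [-1, 0]ᵀ = [1, 0]ᵀ
Result: (1, 0)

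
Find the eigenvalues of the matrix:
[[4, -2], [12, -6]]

Characteristic equation: det(A - λI) = 0
λ² - (trace)λ + (det) = 0
trace = 4 + -6 = -2, det = (4)(-6) - (-2)(12) = 0
λ² - (-2)λ + (0) = 0
λ = (-2 ± √((-2)² - 4·(0))) / 2 = (-2 ± √4) / 2
Solving: λ = -2, 0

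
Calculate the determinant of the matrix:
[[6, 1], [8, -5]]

For a 2×2 matrix [[a, b], [c, d]], det = ad - bc
det = (6)(-5) - (1)(8) = -30 - 8 = -38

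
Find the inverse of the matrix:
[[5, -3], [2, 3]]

For [[a,b],[c,d]], inverse = (1/det)·[[d,-b],[-c,a]]
det = (5)(3) - (-3)(2) = 15 - -6 = 21
Inverse = (1/21)·[[3, 3], [-2, 5]]
= [[1/7, 1/7], [-2/21, 5/21]]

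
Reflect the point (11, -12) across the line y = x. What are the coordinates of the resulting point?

Reflection across line y = x: (11, -12) → (-12, 11)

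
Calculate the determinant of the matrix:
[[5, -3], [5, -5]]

For a 2×2 matrix [[a, b], [c, d]], det = ad - bc
det = (5)(-5) - (-3)(5) = -25 - -15 = -10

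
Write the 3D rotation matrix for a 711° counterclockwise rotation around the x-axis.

Rotation matrix for counterclockwise 711° around x-axis:
cos(711°) = 0.9877, sin(711°) = -0.1564
Result: [[1, 0, 0], [0, 0.9877, 0.1564], [0, -0.1564, 0.9877]]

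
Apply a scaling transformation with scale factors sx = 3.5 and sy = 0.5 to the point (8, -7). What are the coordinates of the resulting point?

Scaling matrix:
[[3.50, 0], [0, 0.50]]
Result: (8 × 3.5, -7 × 0.5) = (28, -3.5)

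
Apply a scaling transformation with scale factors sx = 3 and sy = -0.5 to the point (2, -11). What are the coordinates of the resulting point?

Scaling matrix:
[[3, 0], [0, -0.50]]
Result: (2 × 3, -11 × -0.5) = (6, 5.5)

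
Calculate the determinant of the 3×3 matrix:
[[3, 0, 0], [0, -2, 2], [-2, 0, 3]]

Expansion along first row:
det = 3·det([[-2,2],[0,3]]) - 0·det([[0,2],[-2,3]]) + 0·det([[0,-2],[-2,0]])
    = 3·(-2·3 - 2·0) - 0·(0·3 - 2·-2) + 0·(0·0 - -2·-2)
    = 3·-6 - 0·4 + 0·-4
    = -18 + 0 + 0 = -18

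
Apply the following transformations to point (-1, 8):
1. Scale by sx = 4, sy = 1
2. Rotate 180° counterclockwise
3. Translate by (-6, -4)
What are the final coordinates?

Step 1: Scale → (-4, 8)
Step 2: Rotate 180° → (4, -8)
Step 3: Translate → (-2, -12)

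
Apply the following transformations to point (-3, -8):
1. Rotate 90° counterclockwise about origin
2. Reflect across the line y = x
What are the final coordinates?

Step 1: Rotate 90° → (8, -3)
Step 2: Reflect across line y = x → (-3, 8)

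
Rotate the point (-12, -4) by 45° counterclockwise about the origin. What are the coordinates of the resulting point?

Rotation matrix for 45°: [[cos 45°, -sin 45°], [sin 45°, cos 45°]] ≈ [[0.707107, -0.707107], [0.707107, 0.707107]]
[[0.707107, -0.707107], [0.707107, 0.707107]] × [-12, -4]ᵀ ≈ [-5.6569, -11.3137]ᵀ
Result: (-5.6569, -11.3137)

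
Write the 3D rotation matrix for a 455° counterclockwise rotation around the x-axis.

Rotation matrix for counterclockwise 455° around x-axis:
cos(455°) = -0.0872, sin(455°) = 0.9962
Result: [[1, 0, 0], [0, -0.0872, -0.9962], [0, 0.9962, -0.0872]]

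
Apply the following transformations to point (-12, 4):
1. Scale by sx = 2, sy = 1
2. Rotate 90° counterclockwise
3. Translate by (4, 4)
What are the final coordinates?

Step 1: Scale → (-24, 4)
Step 2: Rotate 90° → (-4, -24)
Step 3: Translate → (0, -20)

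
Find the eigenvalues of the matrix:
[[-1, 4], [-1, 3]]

Characteristic equation: det(A - λI) = 0
λ² - (trace)λ + (det) = 0
trace = -1 + 3 = 2, det = (-1)(3) - (4)(-1) = 1
λ² - (2)λ + (1) = 0
λ = (2 ± √((2)² - 4·(1))) / 2 = (2 ± √0) / 2
Solving: λ = 1, 1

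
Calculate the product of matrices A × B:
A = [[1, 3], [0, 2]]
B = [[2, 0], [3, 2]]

Matrix multiplication:
C[0][0] = 1×2 + 3×3 = 11
C[0][1] = 1×0 + 3×2 = 6
C[1][0] = 0×2 + 2×3 = 6
C[1][1] = 0×0 + 2×2 = 4
Result: [[11, 6], [6, 4]]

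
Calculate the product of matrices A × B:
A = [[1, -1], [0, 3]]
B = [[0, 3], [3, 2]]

Matrix multiplication:
C[0][0] = 1×0 + -1×3 = -3
C[0][1] = 1×3 + -1×2 = 1
C[1][0] = 0×0 + 3×3 = 9
C[1][1] = 0×3 + 3×2 = 6
Result: [[-3, 1], [9, 6]]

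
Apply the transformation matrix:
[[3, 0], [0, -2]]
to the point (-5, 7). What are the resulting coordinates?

Matrix multiplication:
[[3, 0], [0, -2]] × [-5, 7]ᵀ
= [(3)(-5) + (0)(7), (0)(-5) + (-2)(7)]ᵀ
= [-15, -14]ᵀ
Result: (-15, -14)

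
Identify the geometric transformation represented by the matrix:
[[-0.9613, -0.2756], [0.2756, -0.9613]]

This matrix represents: rotation by 164° counterclockwise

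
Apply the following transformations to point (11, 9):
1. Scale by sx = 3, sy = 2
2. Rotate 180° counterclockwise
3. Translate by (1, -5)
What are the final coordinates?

Step 1: Scale → (33, 18)
Step 2: Rotate 180° → (-33, -18)
Step 3: Translate → (-32, -23)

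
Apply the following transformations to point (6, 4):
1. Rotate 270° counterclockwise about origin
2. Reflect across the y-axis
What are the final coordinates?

Step 1: Rotate 270° → (4, -6)
Step 2: Reflect across y-axis → (-4, -6)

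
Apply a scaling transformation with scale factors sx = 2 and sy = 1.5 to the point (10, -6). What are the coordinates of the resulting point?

Scaling matrix:
[[2, 0], [0, 1.50]]
Result: (10 × 2, -6 × 1.5) = (20, -9)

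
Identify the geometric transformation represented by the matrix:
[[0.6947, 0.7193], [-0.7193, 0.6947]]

This matrix represents: rotation by 314° counterclockwise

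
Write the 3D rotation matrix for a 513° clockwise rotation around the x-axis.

Rotation matrix for clockwise 513° around x-axis:
A clockwise rotation by 513° is a counterclockwise rotation by -513°.
cos(-513°) = -0.8910, sin(-513°) = -0.4540
Result: [[1, 0, 0], [0, -0.8910, 0.4540], [0, -0.4540, -0.8910]]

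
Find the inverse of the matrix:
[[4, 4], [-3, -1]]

For [[a,b],[c,d]], inverse = (1/det)·[[d,-b],[-c,a]]
det = (4)(-1) - (4)(-3) = -4 - -12 = 8
Inverse = (1/8)·[[-1, -4], [3, 4]]
= [[-1/8, -1/2], [3/8, 1/2]]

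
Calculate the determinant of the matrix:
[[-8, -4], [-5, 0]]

For a 2×2 matrix [[a, b], [c, d]], det = ad - bc
det = (-8)(0) - (-4)(-5) = 0 - 20 = -20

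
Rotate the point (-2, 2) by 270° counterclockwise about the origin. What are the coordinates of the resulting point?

Rotation matrix for 270°: [[cos 270°, -sin 270°], [sin 270°, cos 270°]] = [[0, 1], [-1, 0]]
[[0, 1], [-1, 0]] × [-2, 2]ᵀ = [2, 2]ᵀ
Result: (2, 2)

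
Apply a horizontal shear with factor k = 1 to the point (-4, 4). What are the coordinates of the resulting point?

Shear matrix for horizontal shear with factor k = 1:
[[1, 1], [0, 1]]
Result: (-4, 4) → (0, 4)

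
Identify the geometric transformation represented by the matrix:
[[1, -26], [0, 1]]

This matrix represents: horizontal shear with factor -26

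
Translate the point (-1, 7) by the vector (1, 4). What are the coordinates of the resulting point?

Translation by (1, 4) (homogeneous matrix [[1, 0, 1], [0, 1, 4], [0, 0, 1]]):
x' = -1 + 1 = 0
y' = 7 + 4 = 11
Result: (0, 11)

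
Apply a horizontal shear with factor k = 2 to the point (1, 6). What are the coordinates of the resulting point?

Shear matrix for horizontal shear with factor k = 2:
[[1, 2], [0, 1]]
Result: (1, 6) → (13, 6)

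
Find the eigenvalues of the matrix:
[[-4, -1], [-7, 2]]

Characteristic equation: det(A - λI) = 0
λ² - (trace)λ + (det) = 0
trace = -4 + 2 = -2, det = (-4)(2) - (-1)(-7) = -15
λ² - (-2)λ + (-15) = 0
λ = (-2 ± √((-2)² - 4·(-15))) / 2 = (-2 ± √64) / 2
Solving: λ = -5, 3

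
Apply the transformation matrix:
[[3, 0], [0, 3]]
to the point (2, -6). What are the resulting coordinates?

Matrix multiplication:
[[3, 0], [0, 3]] × [2, -6]ᵀ
= [(3)(2) + (0)(-6), (0)(2) + (3)(-6)]ᵀ
= [6, -18]ᵀ
Result: (6, -18)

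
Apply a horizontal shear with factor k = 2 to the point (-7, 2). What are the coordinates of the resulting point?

Shear matrix for horizontal shear with factor k = 2:
[[1, 2], [0, 1]]
Result: (-7, 2) → (-3, 2)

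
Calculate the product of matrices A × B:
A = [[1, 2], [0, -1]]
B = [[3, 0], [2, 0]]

Matrix multiplication:
C[0][0] = 1×3 + 2×2 = 7
C[0][1] = 1×0 + 2×0 = 0
C[1][0] = 0×3 + -1×2 = -2
C[1][1] = 0×0 + -1×0 = 0
Result: [[7, 0], [-2, 0]]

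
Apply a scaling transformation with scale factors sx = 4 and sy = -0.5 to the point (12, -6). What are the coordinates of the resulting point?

Scaling matrix:
[[4, 0], [0, -0.50]]
Result: (12 × 4, -6 × -0.5) = (48, 3)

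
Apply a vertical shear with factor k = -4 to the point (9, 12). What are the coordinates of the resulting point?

Shear matrix for vertical shear with factor k = -4:
[[1, 0], [-4, 1]]
Result: (9, 12) → (9, -24)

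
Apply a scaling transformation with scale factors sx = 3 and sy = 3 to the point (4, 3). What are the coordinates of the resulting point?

Scaling matrix:
[[3, 0], [0, 3]]
Result: (4 × 3, 3 × 3) = (12, 9)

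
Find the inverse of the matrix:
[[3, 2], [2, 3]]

For [[a,b],[c,d]], inverse = (1/det)·[[d,-b],[-c,a]]
det = (3)(3) - (2)(2) = 9 - 4 = 5
Inverse = (1/5)·[[3, -2], [-2, 3]]
= [[3/5, -2/5], [-2/5, 3/5]]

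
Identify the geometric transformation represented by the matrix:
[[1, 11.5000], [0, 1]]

This matrix represents: horizontal shear with factor 11.5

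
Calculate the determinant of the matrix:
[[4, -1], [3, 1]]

For a 2×2 matrix [[a, b], [c, d]], det = ad - bc
det = (4)(1) - (-1)(3) = 4 - -3 = 7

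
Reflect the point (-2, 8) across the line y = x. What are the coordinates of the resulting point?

Reflection across line y = x: (-2, 8) → (8, -2)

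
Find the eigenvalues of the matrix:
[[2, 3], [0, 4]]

Characteristic equation: det(A - λI) = 0
λ² - (trace)λ + (det) = 0
trace = 2 + 4 = 6, det = (2)(4) - (3)(0) = 8
λ² - (6)λ + (8) = 0
λ = (6 ± √((6)² - 4·(8))) / 2 = (6 ± √4) / 2
Solving: λ = 2, 4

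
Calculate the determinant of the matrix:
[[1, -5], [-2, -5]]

For a 2×2 matrix [[a, b], [c, d]], det = ad - bc
det = (1)(-5) - (-5)(-2) = -5 - 10 = -15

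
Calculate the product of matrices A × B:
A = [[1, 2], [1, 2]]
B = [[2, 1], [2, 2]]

Matrix multiplication:
C[0][0] = 1×2 + 2×2 = 6
C[0][1] = 1×1 + 2×2 = 5
C[1][0] = 1×2 + 2×2 = 6
C[1][1] = 1×1 + 2×2 = 5
Result: [[6, 5], [6, 5]]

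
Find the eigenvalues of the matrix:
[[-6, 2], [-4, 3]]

Characteristic equation: det(A - λI) = 0
λ² - (trace)λ + (det) = 0
trace = -6 + 3 = -3, det = (-6)(3) - (2)(-4) = -10
λ² - (-3)λ + (-10) = 0
λ = (-3 ± √((-3)² - 4·(-10))) / 2 = (-3 ± √49) / 2
Solving: λ = -5, 2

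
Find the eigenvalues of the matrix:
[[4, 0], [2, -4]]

Characteristic equation: det(A - λI) = 0
λ² - (trace)λ + (det) = 0
trace = 4 + -4 = 0, det = (4)(-4) - (0)(2) = -16
λ² - (0)λ + (-16) = 0
λ = (0 ± √((0)² - 4·(-16))) / 2 = (0 ± √64) / 2
Solving: λ = -4, 4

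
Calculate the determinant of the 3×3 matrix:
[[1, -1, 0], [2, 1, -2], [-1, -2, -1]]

Expansion along first row:
det = 1·det([[1,-2],[-2,-1]]) - -1·det([[2,-2],[-1,-1]]) + 0·det([[2,1],[-1,-2]])
    = 1·(1·-1 - -2·-2) - -1·(2·-1 - -2·-1) + 0·(2·-2 - 1·-1)
    = 1·-5 - -1·-4 + 0·-3
    = -5 + -4 + 0 = -9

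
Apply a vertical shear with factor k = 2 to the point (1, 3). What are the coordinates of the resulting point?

Shear matrix for vertical shear with factor k = 2:
[[1, 0], [2, 1]]
Result: (1, 3) → (1, 5)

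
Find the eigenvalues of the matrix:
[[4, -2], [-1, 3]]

Characteristic equation: det(A - λI) = 0
λ² - (trace)λ + (det) = 0
trace = 4 + 3 = 7, det = (4)(3) - (-2)(-1) = 10
λ² - (7)λ + (10) = 0
λ = (7 ± √((7)² - 4·(10))) / 2 = (7 ± √9) / 2
Solving: λ = 2, 5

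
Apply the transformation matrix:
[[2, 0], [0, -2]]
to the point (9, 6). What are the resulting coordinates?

Matrix multiplication:
[[2, 0], [0, -2]] × [9, 6]ᵀ
= [(2)(9) + (0)(6), (0)(9) + (-2)(6)]ᵀ
= [18, -12]ᵀ
Result: (18, -12)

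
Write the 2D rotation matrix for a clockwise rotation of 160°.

Rotation matrix formula: [[cos θ, -sin θ], [sin θ, cos θ]]
A clockwise rotation by 160° is equivalent to a counterclockwise rotation by -160°.
For θ = -160°:
cos(-160°) = -0.9397
sin(-160°) = -0.3420
Result: [[-0.9397, 0.3420], [-0.3420, -0.9397]]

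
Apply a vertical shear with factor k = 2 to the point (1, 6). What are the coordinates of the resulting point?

Shear matrix for vertical shear with factor k = 2:
[[1, 0], [2, 1]]
Result: (1, 6) → (1, 8)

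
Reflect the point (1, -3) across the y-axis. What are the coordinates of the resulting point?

Reflection across y-axis: (1, -3) → (-1, -3)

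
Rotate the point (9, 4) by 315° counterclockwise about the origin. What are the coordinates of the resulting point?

Rotation matrix for 315°: [[cos 315°, -sin 315°], [sin 315°, cos 315°]] ≈ [[0.707107, 0.707107], [-0.707107, 0.707107]]
[[0.707107, 0.707107], [-0.707107, 0.707107]] × [9, 4]ᵀ ≈ [9.1924, -3.5355]ᵀ
Result: (9.1924, -3.5355)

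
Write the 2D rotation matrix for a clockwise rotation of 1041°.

Rotation matrix formula: [[cos θ, -sin θ], [sin θ, cos θ]]
A clockwise rotation by 1041° is equivalent to a counterclockwise rotation by -1041°.
For θ = -1041°:
cos(-1041°) = 0.7771
sin(-1041°) = 0.6293
Result: [[0.7771, -0.6293], [0.6293, 0.7771]]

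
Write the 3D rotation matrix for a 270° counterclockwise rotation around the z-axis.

Rotation matrix for counterclockwise 270° around z-axis:
cos(270°) = 0, sin(270°) = -1
Result: [[0, 1, 0], [-1, 0, 0], [0, 0, 1]]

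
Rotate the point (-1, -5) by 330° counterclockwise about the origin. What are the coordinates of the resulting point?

Rotation matrix for 330°: [[cos 330°, -sin 330°], [sin 330°, cos 330°]] ≈ [[0.866025, 0.500000], [-0.500000, 0.866025]]
[[0.866025, 0.500000], [-0.500000, 0.866025]] × [-1, -5]ᵀ ≈ [-3.3660, -3.8301]ᵀ
Result: (-3.3660, -3.8301)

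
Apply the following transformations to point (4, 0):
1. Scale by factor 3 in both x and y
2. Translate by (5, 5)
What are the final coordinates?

Step 1: Scale (4, 0) by 3 → (12, 0)
Step 2: Translate by (5, 5) → (17, 5)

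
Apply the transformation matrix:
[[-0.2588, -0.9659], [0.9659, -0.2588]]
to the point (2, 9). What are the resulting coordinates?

Matrix multiplication:
[[-0.2588, -0.9659], [0.9659, -0.2588]] × [2, 9]ᵀ
= [(-0.2588)(2) + (-0.9659)(9), (0.9659)(2) + (-0.2588)(9)]ᵀ
= [-9.2107, -0.3974]ᵀ
Result: (-9.2107, -0.3974)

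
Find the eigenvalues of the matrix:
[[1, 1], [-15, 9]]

Characteristic equation: det(A - λI) = 0
λ² - (trace)λ + (det) = 0
trace = 1 + 9 = 10, det = (1)(9) - (1)(-15) = 24
λ² - (10)λ + (24) = 0
λ = (10 ± √((10)² - 4·(24))) / 2 = (10 ± √4) / 2
Solving: λ = 4, 6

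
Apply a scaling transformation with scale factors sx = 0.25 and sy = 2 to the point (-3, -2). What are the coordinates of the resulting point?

Scaling matrix:
[[0.25, 0], [0, 2]]
Result: (-3 × 0.25, -2 × 2) = (-0.75, -4)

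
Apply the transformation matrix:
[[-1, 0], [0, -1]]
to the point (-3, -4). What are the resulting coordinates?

Matrix multiplication:
[[-1, 0], [0, -1]] × [-3, -4]ᵀ
= [(-1)(-3) + (0)(-4), (0)(-3) + (-1)(-4)]ᵀ
= [3, 4]ᵀ
Result: (3, 4)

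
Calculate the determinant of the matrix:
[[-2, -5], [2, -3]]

For a 2×2 matrix [[a, b], [c, d]], det = ad - bc
det = (-2)(-3) - (-5)(2) = 6 - -10 = 16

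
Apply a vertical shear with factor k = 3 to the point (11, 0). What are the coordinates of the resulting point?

Shear matrix for vertical shear with factor k = 3:
[[1, 0], [3, 1]]
Result: (11, 0) → (11, 33)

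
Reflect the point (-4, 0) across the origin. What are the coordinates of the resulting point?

Reflection across origin: (-4, 0) → (4, 0)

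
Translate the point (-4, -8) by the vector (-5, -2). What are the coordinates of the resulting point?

Translation by (-5, -2) (homogeneous matrix [[1, 0, -5], [0, 1, -2], [0, 0, 1]]):
x' = -4 + -5 = -9
y' = -8 + -2 = -10
Result: (-9, -10)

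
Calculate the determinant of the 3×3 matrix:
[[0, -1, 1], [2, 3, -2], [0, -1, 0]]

Expansion along first row:
det = 0·det([[3,-2],[-1,0]]) - -1·det([[2,-2],[0,0]]) + 1·det([[2,3],[0,-1]])
    = 0·(3·0 - -2·-1) - -1·(2·0 - -2·0) + 1·(2·-1 - 3·0)
    = 0·-2 - -1·0 + 1·-2
    = 0 + 0 + -2 = -2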